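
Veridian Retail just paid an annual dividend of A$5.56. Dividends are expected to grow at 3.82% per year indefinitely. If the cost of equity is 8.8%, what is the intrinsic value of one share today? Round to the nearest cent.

Gordon growth model: P₀ = D₁/(r − g). D₁ = 5.56 × (1 + 0.0382) = 5.7724.
P₀ = 5.7724 / (0.088 − 0.0382) = 5.7724 / 0.0498 = 115.9115

A$115.91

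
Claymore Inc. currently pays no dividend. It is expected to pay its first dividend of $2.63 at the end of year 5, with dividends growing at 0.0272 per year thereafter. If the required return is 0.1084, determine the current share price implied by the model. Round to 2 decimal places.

$21.46

Deferred-dividend DDM. At t=4 the remaining stream is a growing perpetuity with first payment D_5 = 2.63.
V_4 = D_5/(r−g) = 2.63/(0.1084−0.0272) = 32.3892
P₀ = V_4/(1+r)^4 = 32.3892/(1+0.1084)^4 = 21.4592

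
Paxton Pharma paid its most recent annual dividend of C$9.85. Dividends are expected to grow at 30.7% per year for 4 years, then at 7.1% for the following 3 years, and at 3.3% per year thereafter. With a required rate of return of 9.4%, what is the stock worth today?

Three-stage DDM. Project D₁…D_7; terminal Gordon value at t=7 with g = 0.033; discount at r = 0.094.
D_1 = 12.8739
D_2 = 16.8263
D_3 = 21.9919
D_4 = 28.7434
D_5 = 30.7842
D_6 = 32.9699
D_7 = 35.3108
TV_7 = 36.4760/(0.094−0.033) = 597.9674
P₀ = Σ Dₜ/(1+r)ᵗ + TV_7/(1+r)^7 = 439.2204

C$439.22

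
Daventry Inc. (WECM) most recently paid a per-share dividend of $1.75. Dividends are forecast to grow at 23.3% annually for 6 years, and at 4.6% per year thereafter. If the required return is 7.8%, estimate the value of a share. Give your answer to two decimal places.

Two-stage DDM. Project D₁…D_6 at 0.233, terminal growth 0.046, discount at r = 0.078.
D_1 = 2.1578
D_2 = 2.6605
D_3 = 3.2804
D_4 = 4.0447
D_5 = 4.9872
D_6 = 6.1492
Terminal value at t=6: TV = D_7/(r−g) = 6.4320/(0.078−0.046) = 201.0010
P₀ = 2.1578/(1+0.078)^1 + 2.6605/(1+0.078)^2 + 3.2804/(1+0.078)^3 + 4.0447/(1+0.078)^4 + 4.9872/(1+0.078)^5 + 6.1492/(1+0.078)^6 + 201.0010/(1+0.078)^6 = 145.3302

$145.33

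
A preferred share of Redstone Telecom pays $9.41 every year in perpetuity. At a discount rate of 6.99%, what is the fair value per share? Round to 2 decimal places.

Zero-growth DDM (perpetuity): P₀ = D/r = 9.41 / 0.0699 = 134.6209

$134.62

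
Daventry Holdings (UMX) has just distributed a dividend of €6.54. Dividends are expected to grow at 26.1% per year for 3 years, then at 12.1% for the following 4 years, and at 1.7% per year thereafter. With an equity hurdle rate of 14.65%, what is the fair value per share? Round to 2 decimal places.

€119.18

Three-stage DDM. Project D₁…D_7; terminal Gordon value at t=7 with g = 0.017; discount at r = 0.1465.
D_1 = 8.2469
D_2 = 10.3994
D_3 = 13.1136
D_4 = 14.7004
D_5 = 16.4791
D_6 = 18.4731
D_7 = 20.7083
TV_7 = 21.0604/(0.1465−0.017) = 162.6285
P₀ = Σ Dₜ/(1+r)ᵗ + TV_7/(1+r)^7 = 119.1766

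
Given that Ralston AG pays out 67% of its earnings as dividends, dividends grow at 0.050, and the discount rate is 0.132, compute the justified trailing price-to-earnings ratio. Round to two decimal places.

Justified trailing P/E = b(1+g)/(r−g) = 0.67×(1+0.05)/(0.132−0.05) = 8.5793

8.58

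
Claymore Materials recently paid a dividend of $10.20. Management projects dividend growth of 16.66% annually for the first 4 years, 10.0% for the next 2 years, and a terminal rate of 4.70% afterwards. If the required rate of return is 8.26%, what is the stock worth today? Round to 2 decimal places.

$495.13

Three-stage DDM. Project D₁…D_6; terminal Gordon value at t=6 with g = 0.047; discount at r = 0.0826.
D_1 = 11.8993
D_2 = 13.8817
D_3 = 16.1944
D_4 = 18.8924
D_5 = 20.7817
D_6 = 22.8599
TV_6 = 23.9343/(0.0826−0.047) = 672.3108
P₀ = Σ Dₜ/(1+r)ᵗ + TV_6/(1+r)^6 = 495.1279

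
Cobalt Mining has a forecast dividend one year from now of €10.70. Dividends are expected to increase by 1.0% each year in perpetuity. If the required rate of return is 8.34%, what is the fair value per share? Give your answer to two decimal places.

Gordon growth model: P₀ = D₁/(r − g), with D₁ = 10.70 given directly.
P₀ = 10.7000 / (0.0834 − 0.01) = 10.7000 / 0.0734 = 145.7766

€145.78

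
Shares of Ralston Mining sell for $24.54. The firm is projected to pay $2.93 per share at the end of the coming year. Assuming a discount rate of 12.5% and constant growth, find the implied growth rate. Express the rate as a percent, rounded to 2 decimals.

0.56%

From P₀ = D₁/(r − g), the implied growth is g = r − D₁/P₀.
g = 0.125 − 2.93/24.54 = 0.125 − 0.11940 = 0.00560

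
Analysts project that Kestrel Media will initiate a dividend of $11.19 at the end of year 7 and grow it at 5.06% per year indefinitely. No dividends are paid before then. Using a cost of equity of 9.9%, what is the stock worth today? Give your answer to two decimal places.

Deferred-dividend DDM. At t=6 the remaining stream is a growing perpetuity with first payment D_7 = 11.19.
V_6 = D_7/(r−g) = 11.19/(0.099−0.0506) = 231.1983
P₀ = V_6/(1+r)^6 = 231.1983/(1+0.099)^6 = 131.2196

$131.22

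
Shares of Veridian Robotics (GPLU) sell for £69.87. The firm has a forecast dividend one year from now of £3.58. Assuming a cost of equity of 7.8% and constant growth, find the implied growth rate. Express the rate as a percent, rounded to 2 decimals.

2.68%

From P₀ = D₁/(r − g), the implied growth is g = r − D₁/P₀.
g = 0.078 − 3.58/69.87 = 0.078 − 0.05124 = 0.02676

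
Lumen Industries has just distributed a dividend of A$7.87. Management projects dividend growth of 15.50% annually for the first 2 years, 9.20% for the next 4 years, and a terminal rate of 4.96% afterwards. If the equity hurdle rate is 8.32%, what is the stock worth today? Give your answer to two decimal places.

Three-stage DDM. Project D₁…D_6; terminal Gordon value at t=6 with g = 0.0496; discount at r = 0.0832.
D_1 = 9.0899
D_2 = 10.4988
D_3 = 11.4647
D_4 = 12.5194
D_5 = 13.6712
D_6 = 14.9289
TV_6 = 15.6694/(0.0832−0.0496) = 466.3520
P₀ = Σ Dₜ/(1+r)ᵗ + TV_6/(1+r)^6 = 342.5741

A$342.57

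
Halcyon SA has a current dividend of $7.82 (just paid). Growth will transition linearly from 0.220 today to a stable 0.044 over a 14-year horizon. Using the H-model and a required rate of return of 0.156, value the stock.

H-model: P₀ = D₀[(1+g_L) + H(g_S−g_L)]/(r−g_L), with H = 14/2 = 7.
P₀ = 7.82 × [(1+0.044) + 7×(0.22−0.044)] / (0.156−0.044)
   = 7.82 × 2.2760 / 0.112 = 158.9136

$158.91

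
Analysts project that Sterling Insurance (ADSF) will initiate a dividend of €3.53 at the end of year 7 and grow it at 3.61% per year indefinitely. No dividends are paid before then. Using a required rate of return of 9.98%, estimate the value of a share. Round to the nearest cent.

Deferred-dividend DDM. At t=6 the remaining stream is a growing perpetuity with first payment D_7 = 3.53.
V_6 = D_7/(r−g) = 3.53/(0.0998−0.0361) = 55.4160
P₀ = V_6/(1+r)^6 = 55.4160/(1+0.0998)^6 = 31.3150

€31.32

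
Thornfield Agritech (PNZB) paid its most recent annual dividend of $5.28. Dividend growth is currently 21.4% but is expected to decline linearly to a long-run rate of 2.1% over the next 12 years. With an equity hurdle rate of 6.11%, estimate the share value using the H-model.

$286.91

H-model: P₀ = D₀[(1+g_L) + H(g_S−g_L)]/(r−g_L), with H = 12/2 = 6.
P₀ = 5.28 × [(1+0.021) + 6×(0.214−0.021)] / (0.0611−0.021)
   = 5.28 × 2.1790 / 0.0401 = 286.9107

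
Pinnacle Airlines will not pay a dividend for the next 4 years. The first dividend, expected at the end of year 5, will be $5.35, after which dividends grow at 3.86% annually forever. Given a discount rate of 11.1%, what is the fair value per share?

Deferred-dividend DDM. At t=4 the remaining stream is a growing perpetuity with first payment D_5 = 5.35.
V_4 = D_5/(r−g) = 5.35/(0.111−0.0386) = 73.8950
P₀ = V_4/(1+r)^4 = 73.8950/(1+0.111)^4 = 48.5019

$48.50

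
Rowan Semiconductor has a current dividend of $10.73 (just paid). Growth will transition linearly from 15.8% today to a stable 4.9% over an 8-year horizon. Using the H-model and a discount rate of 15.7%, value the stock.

H-model: P₀ = D₀[(1+g_L) + H(g_S−g_L)]/(r−g_L), with H = 8/2 = 4.
P₀ = 10.73 × [(1+0.049) + 4×(0.158−0.049)] / (0.157−0.049)
   = 10.73 × 1.4850 / 0.108 = 147.5375

$147.54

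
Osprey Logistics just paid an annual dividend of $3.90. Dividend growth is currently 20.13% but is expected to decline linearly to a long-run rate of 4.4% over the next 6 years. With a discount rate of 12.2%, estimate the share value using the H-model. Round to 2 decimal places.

$75.80

H-model: P₀ = D₀[(1+g_L) + H(g_S−g_L)]/(r−g_L), with H = 6/2 = 3.
P₀ = 3.90 × [(1+0.044) + 3×(0.2013−0.044)] / (0.122−0.044)
   = 3.90 × 1.5159 / 0.078 = 75.7950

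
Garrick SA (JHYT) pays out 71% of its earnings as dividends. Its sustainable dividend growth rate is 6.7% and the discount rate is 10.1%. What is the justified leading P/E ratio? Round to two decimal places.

20.88

Justified leading P/E = b/(r−g) = 0.71/(0.101−0.067) = 20.8824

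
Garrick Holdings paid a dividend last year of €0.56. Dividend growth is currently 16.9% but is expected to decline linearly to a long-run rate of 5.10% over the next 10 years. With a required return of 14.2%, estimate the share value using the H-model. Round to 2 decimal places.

H-model: P₀ = D₀[(1+g_L) + H(g_S−g_L)]/(r−g_L), with H = 10/2 = 5.
P₀ = 0.56 × [(1+0.051) + 5×(0.169−0.051)] / (0.142−0.051)
   = 0.56 × 1.6410 / 0.091 = 10.0985

€10.10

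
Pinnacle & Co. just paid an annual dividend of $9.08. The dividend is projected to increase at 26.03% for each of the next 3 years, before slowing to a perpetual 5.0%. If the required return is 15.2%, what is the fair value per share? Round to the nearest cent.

Two-stage DDM. Project D₁…D_3 at 0.2603, terminal growth 0.05, discount at r = 0.152.
D_1 = 11.4435
D_2 = 14.4223
D_3 = 18.1764
Terminal value at t=3: TV = D_4/(r−g) = 19.0852/(0.152−0.05) = 187.1099
P₀ = 11.4435/(1+0.152)^1 + 14.4223/(1+0.152)^2 + 18.1764/(1+0.152)^3 + 187.1099/(1+0.152)^3 = 155.0784

$155.08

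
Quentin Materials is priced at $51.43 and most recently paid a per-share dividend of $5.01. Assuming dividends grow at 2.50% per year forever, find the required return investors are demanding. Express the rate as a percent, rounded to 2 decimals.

Rearranging the constant-growth DDM: r = D₁/P₀ + g.
D₁ = 5.01 × (1 + 0.025) = 5.1352.
r = 5.1352 / 51.43 + 0.025 = 0.09985 + 0.025 = 0.12485

12.48%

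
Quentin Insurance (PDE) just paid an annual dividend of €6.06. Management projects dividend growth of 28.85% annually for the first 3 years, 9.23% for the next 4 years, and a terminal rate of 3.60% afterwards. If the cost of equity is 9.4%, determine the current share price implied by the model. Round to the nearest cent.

€240.65

Three-stage DDM. Project D₁…D_7; terminal Gordon value at t=7 with g = 0.036; discount at r = 0.094.
D_1 = 7.8083
D_2 = 10.0610
D_3 = 12.9636
D_4 = 14.1601
D_5 = 15.4671
D_6 = 16.8947
D_7 = 18.4541
TV_7 = 19.1185/(0.094−0.036) = 329.6290
P₀ = Σ Dₜ/(1+r)ᵗ + TV_7/(1+r)^7 = 240.6481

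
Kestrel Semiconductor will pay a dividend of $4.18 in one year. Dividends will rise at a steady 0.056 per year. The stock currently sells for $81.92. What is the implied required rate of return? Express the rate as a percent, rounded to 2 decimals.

10.70%

Rearranging the constant-growth DDM: r = D₁/P₀ + g.
r = 4.1800 / 81.92 + 0.056 = 0.05103 + 0.056 = 0.10703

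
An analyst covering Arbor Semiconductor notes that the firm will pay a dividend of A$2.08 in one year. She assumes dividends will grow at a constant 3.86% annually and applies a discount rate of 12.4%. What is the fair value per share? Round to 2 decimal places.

A$24.36

Gordon growth model: P₀ = D₁/(r − g), with D₁ = 2.08 given directly.
P₀ = 2.0800 / (0.124 − 0.0386) = 2.0800 / 0.0854 = 24.3560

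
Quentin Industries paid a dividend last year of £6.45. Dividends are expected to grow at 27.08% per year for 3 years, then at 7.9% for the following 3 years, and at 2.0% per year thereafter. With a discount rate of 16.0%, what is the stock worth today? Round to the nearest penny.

Three-stage DDM. Project D₁…D_6; terminal Gordon value at t=6 with g = 0.02; discount at r = 0.16.
D_1 = 8.1967
D_2 = 10.4163
D_3 = 13.2371
D_4 = 14.2828
D_5 = 15.4111
D_6 = 16.6286
TV_6 = 16.9612/(0.16−0.02) = 121.1512
P₀ = Σ Dₜ/(1+r)ᵗ + TV_6/(1+r)^6 = 95.0639

£95.06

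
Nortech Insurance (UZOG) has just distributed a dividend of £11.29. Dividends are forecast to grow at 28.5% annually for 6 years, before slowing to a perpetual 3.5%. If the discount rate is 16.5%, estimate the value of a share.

£258.68

Two-stage DDM. Project D₁…D_6 at 0.285, terminal growth 0.035, discount at r = 0.165.
D_1 = 14.5076
D_2 = 18.6423
D_3 = 23.9554
D_4 = 30.7827
D_5 = 39.5557
D_6 = 50.8291
Terminal value at t=6: TV = D_7/(r−g) = 52.6082/(0.165−0.035) = 404.6781
P₀ = 14.5076/(1+0.165)^1 + 18.6423/(1+0.165)^2 + 23.9554/(1+0.165)^3 + 30.7827/(1+0.165)^4 + 39.5557/(1+0.165)^5 + 50.8291/(1+0.165)^6 + 404.6781/(1+0.165)^6 = 258.6787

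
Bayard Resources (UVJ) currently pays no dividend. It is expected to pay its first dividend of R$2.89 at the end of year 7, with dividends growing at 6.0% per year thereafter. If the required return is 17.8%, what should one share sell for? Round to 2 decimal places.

R$9.17

Deferred-dividend DDM. At t=6 the remaining stream is a growing perpetuity with first payment D_7 = 2.89.
V_6 = D_7/(r−g) = 2.89/(0.178−0.06) = 24.4915
P₀ = V_6/(1+r)^6 = 24.4915/(1+0.178)^6 = 9.1652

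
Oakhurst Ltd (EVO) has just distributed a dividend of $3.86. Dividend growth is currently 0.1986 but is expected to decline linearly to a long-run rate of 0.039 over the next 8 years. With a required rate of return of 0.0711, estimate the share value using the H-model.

H-model: P₀ = D₀[(1+g_L) + H(g_S−g_L)]/(r−g_L), with H = 8/2 = 4.
P₀ = 3.86 × [(1+0.039) + 4×(0.1986−0.039)] / (0.0711−0.039)
   = 3.86 × 1.6774 / 0.0321 = 201.7060

$201.71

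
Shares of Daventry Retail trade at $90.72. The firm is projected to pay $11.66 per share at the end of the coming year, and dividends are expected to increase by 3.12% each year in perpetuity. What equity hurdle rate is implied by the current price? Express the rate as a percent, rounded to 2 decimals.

15.97%

Rearranging the constant-growth DDM: r = D₁/P₀ + g.
r = 11.6600 / 90.72 + 0.0312 = 0.12853 + 0.0312 = 0.15973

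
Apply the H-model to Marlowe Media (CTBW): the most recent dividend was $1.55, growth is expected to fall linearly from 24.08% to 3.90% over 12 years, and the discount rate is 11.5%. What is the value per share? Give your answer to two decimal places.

$45.88

H-model: P₀ = D₀[(1+g_L) + H(g_S−g_L)]/(r−g_L), with H = 12/2 = 6.
P₀ = 1.55 × [(1+0.039) + 6×(0.2408−0.039)] / (0.115−0.039)
   = 1.55 × 2.2498 / 0.076 = 45.8841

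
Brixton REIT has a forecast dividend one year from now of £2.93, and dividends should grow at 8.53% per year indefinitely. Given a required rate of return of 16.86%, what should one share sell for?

Gordon growth model: P₀ = D₁/(r − g), with D₁ = 2.93 given directly.
P₀ = 2.9300 / (0.1686 − 0.0853) = 2.9300 / 0.0833 = 35.1741

£35.17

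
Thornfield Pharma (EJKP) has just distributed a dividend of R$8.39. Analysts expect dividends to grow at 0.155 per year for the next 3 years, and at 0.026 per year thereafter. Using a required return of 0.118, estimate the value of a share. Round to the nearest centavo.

R$130.04

Two-stage DDM. Project D₁…D_3 at 0.155, terminal growth 0.026, discount at r = 0.118.
D_1 = 9.6905
D_2 = 11.1925
D_3 = 12.9273
Terminal value at t=3: TV = D_4/(r−g) = 13.2634/(0.118−0.026) = 144.1675
P₀ = 9.6905/(1+0.118)^1 + 11.1925/(1+0.118)^2 + 12.9273/(1+0.118)^3 + 144.1675/(1+0.118)^3 = 130.0403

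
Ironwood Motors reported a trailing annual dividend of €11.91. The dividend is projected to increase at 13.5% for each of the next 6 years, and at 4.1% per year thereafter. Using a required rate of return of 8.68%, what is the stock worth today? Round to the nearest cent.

€434.63

Two-stage DDM. Project D₁…D_6 at 0.135, terminal growth 0.041, discount at r = 0.0868.
D_1 = 13.5179
D_2 = 15.3428
D_3 = 17.4140
D_4 = 19.7649
D_5 = 22.4332
D_6 = 25.4617
Terminal value at t=6: TV = D_7/(r−g) = 26.5056/(0.0868−0.041) = 578.7249
P₀ = 13.5179/(1+0.0868)^1 + 15.3428/(1+0.0868)^2 + 17.4140/(1+0.0868)^3 + 19.7649/(1+0.0868)^4 + 22.4332/(1+0.0868)^5 + 25.4617/(1+0.0868)^6 + 578.7249/(1+0.0868)^6 = 434.6258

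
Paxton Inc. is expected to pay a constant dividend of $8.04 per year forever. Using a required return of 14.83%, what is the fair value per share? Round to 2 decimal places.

$54.21

Zero-growth DDM (perpetuity): P₀ = D/r = 8.04 / 0.1483 = 54.2144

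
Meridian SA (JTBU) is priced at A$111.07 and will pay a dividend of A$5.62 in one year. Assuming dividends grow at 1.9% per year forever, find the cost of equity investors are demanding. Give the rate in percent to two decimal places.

6.96%

Rearranging the constant-growth DDM: r = D₁/P₀ + g.
r = 5.6200 / 111.07 + 0.019 = 0.05060 + 0.019 = 0.06960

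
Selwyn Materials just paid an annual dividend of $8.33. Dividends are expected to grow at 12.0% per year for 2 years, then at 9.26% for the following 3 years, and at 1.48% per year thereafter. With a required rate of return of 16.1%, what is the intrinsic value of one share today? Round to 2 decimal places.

$81.26

Three-stage DDM. Project D₁…D_5; terminal Gordon value at t=5 with g = 0.0148; discount at r = 0.161.
D_1 = 9.3296
D_2 = 10.4492
D_3 = 11.4167
D_4 = 12.4739
D_5 = 13.6290
TV_5 = 13.8307/(0.161−0.0148) = 94.6014
P₀ = Σ Dₜ/(1+r)ᵗ + TV_5/(1+r)^5 = 81.2572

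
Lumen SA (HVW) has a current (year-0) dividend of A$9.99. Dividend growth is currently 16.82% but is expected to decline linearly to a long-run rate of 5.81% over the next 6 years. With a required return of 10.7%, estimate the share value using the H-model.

H-model: P₀ = D₀[(1+g_L) + H(g_S−g_L)]/(r−g_L), with H = 6/2 = 3.
P₀ = 9.99 × [(1+0.0581) + 3×(0.1682−0.0581)] / (0.107−0.0581)
   = 9.99 × 1.3884 / 0.0489 = 283.6425

A$283.64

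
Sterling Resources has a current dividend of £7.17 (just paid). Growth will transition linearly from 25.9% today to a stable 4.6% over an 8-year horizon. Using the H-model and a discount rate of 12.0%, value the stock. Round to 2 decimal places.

£183.90

H-model: P₀ = D₀[(1+g_L) + H(g_S−g_L)]/(r−g_L), with H = 8/2 = 4.
P₀ = 7.17 × [(1+0.046) + 4×(0.259−0.046)] / (0.12−0.046)
   = 7.17 × 1.8980 / 0.074 = 183.9008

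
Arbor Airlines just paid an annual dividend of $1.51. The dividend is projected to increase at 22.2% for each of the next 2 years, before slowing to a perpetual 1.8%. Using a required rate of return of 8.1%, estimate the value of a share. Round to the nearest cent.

$34.82

Two-stage DDM. Project D₁…D_2 at 0.222, terminal growth 0.018, discount at r = 0.081.
D_1 = 1.8452
D_2 = 2.2549
Terminal value at t=2: TV = D_3/(r−g) = 2.2954/(0.081−0.018) = 36.4357
P₀ = 1.8452/(1+0.081)^1 + 2.2549/(1+0.081)^2 + 36.4357/(1+0.081)^2 = 34.8165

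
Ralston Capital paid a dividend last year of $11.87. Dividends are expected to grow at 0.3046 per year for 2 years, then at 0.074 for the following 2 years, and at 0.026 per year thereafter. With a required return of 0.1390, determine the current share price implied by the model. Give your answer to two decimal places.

$183.41

Three-stage DDM. Project D₁…D_4; terminal Gordon value at t=4 with g = 0.026; discount at r = 0.139.
D_1 = 15.4856
D_2 = 20.2025
D_3 = 21.6975
D_4 = 23.3031
TV_4 = 23.9090/(0.139−0.026) = 211.5841
P₀ = Σ Dₜ/(1+r)ᵗ + TV_4/(1+r)^4 = 183.4132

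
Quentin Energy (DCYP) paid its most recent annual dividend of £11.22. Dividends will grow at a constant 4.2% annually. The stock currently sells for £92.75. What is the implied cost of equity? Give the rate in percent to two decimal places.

16.81%

Rearranging the constant-growth DDM: r = D₁/P₀ + g.
D₁ = 11.22 × (1 + 0.042) = 11.6912.
r = 11.6912 / 92.75 + 0.042 = 0.12605 + 0.042 = 0.16805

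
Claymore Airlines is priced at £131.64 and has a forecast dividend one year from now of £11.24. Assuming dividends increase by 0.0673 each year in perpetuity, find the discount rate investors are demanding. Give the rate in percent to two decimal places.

Rearranging the constant-growth DDM: r = D₁/P₀ + g.
r = 11.2400 / 131.64 + 0.0673 = 0.08538 + 0.0673 = 0.15268

15.27%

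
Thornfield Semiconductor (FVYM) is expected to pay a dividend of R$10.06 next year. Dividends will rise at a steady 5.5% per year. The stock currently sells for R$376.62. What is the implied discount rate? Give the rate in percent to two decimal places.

Rearranging the constant-growth DDM: r = D₁/P₀ + g.
r = 10.0600 / 376.62 + 0.055 = 0.02671 + 0.055 = 0.08171

8.17%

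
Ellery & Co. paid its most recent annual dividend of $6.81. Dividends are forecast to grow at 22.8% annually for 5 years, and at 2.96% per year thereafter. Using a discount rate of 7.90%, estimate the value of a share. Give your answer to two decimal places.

$322.04

Two-stage DDM. Project D₁…D_5 at 0.228, terminal growth 0.0296, discount at r = 0.079.
D_1 = 8.3627
D_2 = 10.2694
D_3 = 12.6108
D_4 = 15.4860
D_5 = 19.0169
Terminal value at t=5: TV = D_6/(r−g) = 19.5798/(0.079−0.0296) = 396.3515
P₀ = 8.3627/(1+0.079)^1 + 10.2694/(1+0.079)^2 + 12.6108/(1+0.079)^3 + 15.4860/(1+0.079)^4 + 19.0169/(1+0.079)^5 + 396.3515/(1+0.079)^5 = 322.0399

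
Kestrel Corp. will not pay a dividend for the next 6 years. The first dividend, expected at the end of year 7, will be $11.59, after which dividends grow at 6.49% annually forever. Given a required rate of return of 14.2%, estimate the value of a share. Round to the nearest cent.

Deferred-dividend DDM. At t=6 the remaining stream is a growing perpetuity with first payment D_7 = 11.59.
V_6 = D_7/(r−g) = 11.59/(0.142−0.0649) = 150.3243
P₀ = V_6/(1+r)^6 = 150.3243/(1+0.142)^6 = 67.7692

$67.77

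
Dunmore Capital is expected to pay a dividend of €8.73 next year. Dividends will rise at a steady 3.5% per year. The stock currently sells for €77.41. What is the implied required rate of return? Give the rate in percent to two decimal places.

14.78%

Rearranging the constant-growth DDM: r = D₁/P₀ + g.
r = 8.7300 / 77.41 + 0.035 = 0.11278 + 0.035 = 0.14778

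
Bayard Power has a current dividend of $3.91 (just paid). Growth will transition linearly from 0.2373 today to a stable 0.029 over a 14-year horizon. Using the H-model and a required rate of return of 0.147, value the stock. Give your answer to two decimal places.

H-model: P₀ = D₀[(1+g_L) + H(g_S−g_L)]/(r−g_L), with H = 14/2 = 7.
P₀ = 3.91 × [(1+0.029) + 7×(0.2373−0.029)] / (0.147−0.029)
   = 3.91 × 2.4871 / 0.118 = 82.4115

$82.41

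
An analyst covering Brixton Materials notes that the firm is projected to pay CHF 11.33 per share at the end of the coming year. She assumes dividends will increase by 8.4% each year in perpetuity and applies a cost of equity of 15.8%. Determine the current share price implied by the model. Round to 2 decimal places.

CHF 153.11

Gordon growth model: P₀ = D₁/(r − g), with D₁ = 11.33 given directly.
P₀ = 11.3300 / (0.158 − 0.084) = 11.3300 / 0.074 = 153.1081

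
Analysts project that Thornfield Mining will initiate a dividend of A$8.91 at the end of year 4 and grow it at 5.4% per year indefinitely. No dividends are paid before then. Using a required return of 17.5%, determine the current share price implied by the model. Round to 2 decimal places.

A$45.39

Deferred-dividend DDM. At t=3 the remaining stream is a growing perpetuity with first payment D_4 = 8.91.
V_3 = D_4/(r−g) = 8.91/(0.175−0.054) = 73.6364
P₀ = V_3/(1+r)^3 = 73.6364/(1+0.175)^3 = 45.3919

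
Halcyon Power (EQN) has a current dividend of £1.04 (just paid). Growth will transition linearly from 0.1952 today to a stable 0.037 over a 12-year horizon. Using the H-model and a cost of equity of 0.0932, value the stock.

H-model: P₀ = D₀[(1+g_L) + H(g_S−g_L)]/(r−g_L), with H = 12/2 = 6.
P₀ = 1.04 × [(1+0.037) + 6×(0.1952−0.037)] / (0.0932−0.037)
   = 1.04 × 1.9862 / 0.0562 = 36.7553

£36.76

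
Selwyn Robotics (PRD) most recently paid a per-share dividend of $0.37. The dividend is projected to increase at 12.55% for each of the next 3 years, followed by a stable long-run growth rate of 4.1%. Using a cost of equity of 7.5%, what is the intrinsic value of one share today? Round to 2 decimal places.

Two-stage DDM. Project D₁…D_3 at 0.1255, terminal growth 0.041, discount at r = 0.075.
D_1 = 0.4164
D_2 = 0.4687
D_3 = 0.5275
Terminal value at t=3: TV = D_4/(r−g) = 0.5491/(0.075−0.041) = 16.1514
P₀ = 0.4164/(1+0.075)^1 + 0.4687/(1+0.075)^2 + 0.5275/(1+0.075)^3 + 16.1514/(1+0.075)^3 = 14.2188

$14.22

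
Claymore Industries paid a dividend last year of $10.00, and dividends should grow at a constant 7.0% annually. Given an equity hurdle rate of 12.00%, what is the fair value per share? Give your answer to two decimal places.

Gordon growth model: P₀ = D₁/(r − g). D₁ = 10.00 × (1 + 0.07) = 10.7000.
P₀ = 10.7000 / (0.12 − 0.07) = 10.7000 / 0.05 = 214.0000

$214.00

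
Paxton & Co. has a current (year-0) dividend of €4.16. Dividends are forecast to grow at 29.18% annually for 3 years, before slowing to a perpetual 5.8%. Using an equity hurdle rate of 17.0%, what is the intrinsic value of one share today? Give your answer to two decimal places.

Two-stage DDM. Project D₁…D_3 at 0.2918, terminal growth 0.058, discount at r = 0.17.
D_1 = 5.3739
D_2 = 6.9420
D_3 = 8.9677
Terminal value at t=3: TV = D_4/(r−g) = 9.4878/(0.17−0.058) = 84.7124
P₀ = 5.3739/(1+0.17)^1 + 6.9420/(1+0.17)^2 + 8.9677/(1+0.17)^3 + 84.7124/(1+0.17)^3 = 68.1553

€68.16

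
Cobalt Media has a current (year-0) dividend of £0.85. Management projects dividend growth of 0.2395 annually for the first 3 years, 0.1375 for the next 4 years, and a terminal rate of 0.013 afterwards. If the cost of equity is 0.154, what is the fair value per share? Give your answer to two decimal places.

£14.16

Three-stage DDM. Project D₁…D_7; terminal Gordon value at t=7 with g = 0.013; discount at r = 0.154.
D_1 = 1.0536
D_2 = 1.3059
D_3 = 1.6187
D_4 = 1.8412
D_5 = 2.0944
D_6 = 2.3824
D_7 = 2.7100
TV_7 = 2.7452/(0.154−0.013) = 19.4695
P₀ = Σ Dₜ/(1+r)ᵗ + TV_7/(1+r)^7 = 14.1550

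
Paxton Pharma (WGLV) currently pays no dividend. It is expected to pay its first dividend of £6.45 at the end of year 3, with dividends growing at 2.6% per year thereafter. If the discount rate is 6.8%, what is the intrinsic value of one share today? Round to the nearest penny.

£134.64

Deferred-dividend DDM. At t=2 the remaining stream is a growing perpetuity with first payment D_3 = 6.45.
V_2 = D_3/(r−g) = 6.45/(0.068−0.026) = 153.5714
P₀ = V_2/(1+r)^2 = 153.5714/(1+0.068)^2 = 134.6381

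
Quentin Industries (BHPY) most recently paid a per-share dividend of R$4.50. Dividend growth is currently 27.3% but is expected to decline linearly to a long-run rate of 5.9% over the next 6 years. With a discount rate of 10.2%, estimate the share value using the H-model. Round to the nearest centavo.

R$178.01

H-model: P₀ = D₀[(1+g_L) + H(g_S−g_L)]/(r−g_L), with H = 6/2 = 3.
P₀ = 4.50 × [(1+0.059) + 3×(0.273−0.059)] / (0.102−0.059)
   = 4.50 × 1.7010 / 0.043 = 178.0116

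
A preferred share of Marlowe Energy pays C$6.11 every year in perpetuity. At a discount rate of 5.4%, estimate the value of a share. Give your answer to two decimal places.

Zero-growth DDM (perpetuity): P₀ = D/r = 6.11 / 0.054 = 113.1481

C$113.15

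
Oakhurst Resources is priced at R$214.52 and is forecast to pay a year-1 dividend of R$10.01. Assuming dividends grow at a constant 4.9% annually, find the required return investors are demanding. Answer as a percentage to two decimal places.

9.57%

Rearranging the constant-growth DDM: r = D₁/P₀ + g.
r = 10.0100 / 214.52 + 0.049 = 0.04666 + 0.049 = 0.09566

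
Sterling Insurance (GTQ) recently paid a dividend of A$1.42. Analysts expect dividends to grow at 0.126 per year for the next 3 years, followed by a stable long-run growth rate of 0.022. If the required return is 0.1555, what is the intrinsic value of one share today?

A$14.11

Two-stage DDM. Project D₁…D_3 at 0.126, terminal growth 0.022, discount at r = 0.1555.
D_1 = 1.5989
D_2 = 1.8004
D_3 = 2.0272
Terminal value at t=3: TV = D_4/(r−g) = 2.0718/(0.1555−0.022) = 15.5193
P₀ = 1.5989/(1+0.1555)^1 + 1.8004/(1+0.1555)^2 + 2.0272/(1+0.1555)^3 + 15.5193/(1+0.1555)^3 = 14.1054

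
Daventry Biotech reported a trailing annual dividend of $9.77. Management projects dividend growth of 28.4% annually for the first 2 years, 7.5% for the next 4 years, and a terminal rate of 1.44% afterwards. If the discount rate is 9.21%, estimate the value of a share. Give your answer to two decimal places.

Three-stage DDM. Project D₁…D_6; terminal Gordon value at t=6 with g = 0.0144; discount at r = 0.0921.
D_1 = 12.5447
D_2 = 16.1074
D_3 = 17.3154
D_4 = 18.6141
D_5 = 20.0101
D_6 = 21.5109
TV_6 = 21.8207/(0.0921−0.0144) = 280.8321
P₀ = Σ Dₜ/(1+r)ᵗ + TV_6/(1+r)^6 = 242.4591

$242.46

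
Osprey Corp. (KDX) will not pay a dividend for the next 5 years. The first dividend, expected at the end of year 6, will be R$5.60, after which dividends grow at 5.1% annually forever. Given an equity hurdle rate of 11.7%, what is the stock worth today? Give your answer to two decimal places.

Deferred-dividend DDM. At t=5 the remaining stream is a growing perpetuity with first payment D_6 = 5.60.
V_5 = D_6/(r−g) = 5.60/(0.117−0.051) = 84.8485
P₀ = V_5/(1+r)^5 = 84.8485/(1+0.117)^5 = 48.7953

R$48.80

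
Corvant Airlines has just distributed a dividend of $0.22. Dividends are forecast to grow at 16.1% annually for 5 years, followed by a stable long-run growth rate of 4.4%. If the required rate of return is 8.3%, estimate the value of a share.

Two-stage DDM. Project D₁…D_5 at 0.161, terminal growth 0.044, discount at r = 0.083.
D_1 = 0.2554
D_2 = 0.2965
D_3 = 0.3443
D_4 = 0.3997
D_5 = 0.4641
Terminal value at t=5: TV = D_6/(r−g) = 0.4845/(0.083−0.044) = 12.4228
P₀ = 0.2554/(1+0.083)^1 + 0.2965/(1+0.083)^2 + 0.3443/(1+0.083)^3 + 0.3997/(1+0.083)^4 + 0.4641/(1+0.083)^5 + 12.4228/(1+0.083)^5 = 9.7001

$9.70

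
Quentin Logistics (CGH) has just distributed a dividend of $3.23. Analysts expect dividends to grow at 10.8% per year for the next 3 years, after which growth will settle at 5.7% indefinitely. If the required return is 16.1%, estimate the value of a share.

Two-stage DDM. Project D₁…D_3 at 0.108, terminal growth 0.057, discount at r = 0.161.
D_1 = 3.5788
D_2 = 3.9654
D_3 = 4.3936
Terminal value at t=3: TV = D_4/(r−g) = 4.6440/(0.161−0.057) = 44.6543
P₀ = 3.5788/(1+0.161)^1 + 3.9654/(1+0.161)^2 + 4.3936/(1+0.161)^3 + 44.6543/(1+0.161)^3 = 37.3662

$37.37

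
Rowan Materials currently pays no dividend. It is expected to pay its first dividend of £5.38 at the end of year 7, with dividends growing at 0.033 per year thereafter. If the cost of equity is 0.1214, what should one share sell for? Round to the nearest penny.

£30.60

Deferred-dividend DDM. At t=6 the remaining stream is a growing perpetuity with first payment D_7 = 5.38.
V_6 = D_7/(r−g) = 5.38/(0.1214−0.033) = 60.8597
P₀ = V_6/(1+r)^6 = 60.8597/(1+0.1214)^6 = 30.6032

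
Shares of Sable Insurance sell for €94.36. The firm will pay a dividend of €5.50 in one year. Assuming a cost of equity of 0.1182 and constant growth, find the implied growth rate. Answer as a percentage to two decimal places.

From P₀ = D₁/(r − g), the implied growth is g = r − D₁/P₀.
g = 0.1182 − 5.50/94.36 = 0.1182 − 0.05829 = 0.05991

5.99%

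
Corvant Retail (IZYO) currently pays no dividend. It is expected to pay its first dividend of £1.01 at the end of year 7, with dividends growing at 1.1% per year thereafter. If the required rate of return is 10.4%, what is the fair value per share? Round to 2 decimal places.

£6.00

Deferred-dividend DDM. At t=6 the remaining stream is a growing perpetuity with first payment D_7 = 1.01.
V_6 = D_7/(r−g) = 1.01/(0.104−0.011) = 10.8602
P₀ = V_6/(1+r)^6 = 10.8602/(1+0.104)^6 = 5.9982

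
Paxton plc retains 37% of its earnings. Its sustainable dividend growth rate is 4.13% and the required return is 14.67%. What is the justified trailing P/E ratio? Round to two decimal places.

6.22

Payout ratio b = 1 − 0.37 = 0.63.
Justified trailing P/E = b(1+g)/(r−g) = 0.63×(1+0.0413)/(0.1467−0.0413) = 6.2241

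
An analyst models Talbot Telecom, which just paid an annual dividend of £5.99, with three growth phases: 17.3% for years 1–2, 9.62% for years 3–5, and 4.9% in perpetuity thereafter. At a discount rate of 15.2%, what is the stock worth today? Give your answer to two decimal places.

£83.69

Three-stage DDM. Project D₁…D_5; terminal Gordon value at t=5 with g = 0.049; discount at r = 0.152.
D_1 = 7.0263
D_2 = 8.2418
D_3 = 9.0347
D_4 = 9.9038
D_5 = 10.8566
TV_5 = 11.3885/(0.152−0.049) = 110.5683
P₀ = Σ Dₜ/(1+r)ᵗ + TV_5/(1+r)^5 = 83.6898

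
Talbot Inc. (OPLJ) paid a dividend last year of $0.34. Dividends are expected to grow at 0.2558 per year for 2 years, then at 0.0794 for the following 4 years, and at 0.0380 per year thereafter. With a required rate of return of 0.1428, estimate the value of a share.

Three-stage DDM. Project D₁…D_6; terminal Gordon value at t=6 with g = 0.038; discount at r = 0.1428.
D_1 = 0.4270
D_2 = 0.5362
D_3 = 0.5788
D_4 = 0.6247
D_5 = 0.6743
D_6 = 0.7279
TV_6 = 0.7555/(0.1428−0.038) = 7.2092
P₀ = Σ Dₜ/(1+r)ᵗ + TV_6/(1+r)^6 = 5.4474

$5.45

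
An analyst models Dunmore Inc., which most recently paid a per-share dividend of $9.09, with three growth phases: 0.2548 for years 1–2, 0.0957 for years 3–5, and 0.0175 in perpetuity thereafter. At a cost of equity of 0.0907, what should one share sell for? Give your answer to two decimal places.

Three-stage DDM. Project D₁…D_5; terminal Gordon value at t=5 with g = 0.0175; discount at r = 0.0907.
D_1 = 11.4061
D_2 = 14.3124
D_3 = 15.6821
D_4 = 17.1829
D_5 = 18.8273
TV_5 = 19.1568/(0.0907−0.0175) = 261.7045
P₀ = Σ Dₜ/(1+r)ᵗ + TV_5/(1+r)^5 = 228.4585

$228.46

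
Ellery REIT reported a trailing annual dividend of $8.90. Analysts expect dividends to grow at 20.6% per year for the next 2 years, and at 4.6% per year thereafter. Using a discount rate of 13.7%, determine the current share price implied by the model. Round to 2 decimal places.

$134.55

Two-stage DDM. Project D₁…D_2 at 0.206, terminal growth 0.046, discount at r = 0.137.
D_1 = 10.7334
D_2 = 12.9445
Terminal value at t=2: TV = D_3/(r−g) = 13.5399/(0.137−0.046) = 148.7904
P₀ = 10.7334/(1+0.137)^1 + 12.9445/(1+0.137)^2 + 148.7904/(1+0.137)^2 = 134.5474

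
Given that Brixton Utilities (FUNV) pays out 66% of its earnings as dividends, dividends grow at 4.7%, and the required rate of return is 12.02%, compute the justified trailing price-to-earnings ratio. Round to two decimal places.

Justified trailing P/E = b(1+g)/(r−g) = 0.66×(1+0.047)/(0.1202−0.047) = 9.4402

9.44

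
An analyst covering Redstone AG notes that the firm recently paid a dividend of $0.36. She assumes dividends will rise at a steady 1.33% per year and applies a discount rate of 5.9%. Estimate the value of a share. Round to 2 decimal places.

Gordon growth model: P₀ = D₁/(r − g). D₁ = 0.36 × (1 + 0.0133) = 0.3648.
P₀ = 0.3648 / (0.059 − 0.0133) = 0.3648 / 0.0457 = 7.9822

$7.98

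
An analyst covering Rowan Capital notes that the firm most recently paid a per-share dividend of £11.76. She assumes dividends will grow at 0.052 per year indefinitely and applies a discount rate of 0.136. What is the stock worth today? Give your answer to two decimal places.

Gordon growth model: P₀ = D₁/(r − g). D₁ = 11.76 × (1 + 0.052) = 12.3715.
P₀ = 12.3715 / (0.136 − 0.052) = 12.3715 / 0.084 = 147.2800

£147.28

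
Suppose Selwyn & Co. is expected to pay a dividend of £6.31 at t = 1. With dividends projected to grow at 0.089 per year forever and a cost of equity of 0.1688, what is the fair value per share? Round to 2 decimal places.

£79.07

Gordon growth model: P₀ = D₁/(r − g), with D₁ = 6.31 given directly.
P₀ = 6.3100 / (0.1688 − 0.089) = 6.3100 / 0.0798 = 79.0727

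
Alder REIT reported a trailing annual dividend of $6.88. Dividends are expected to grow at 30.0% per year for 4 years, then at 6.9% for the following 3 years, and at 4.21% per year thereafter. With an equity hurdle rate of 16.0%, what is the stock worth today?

$139.67

Three-stage DDM. Project D₁…D_7; terminal Gordon value at t=7 with g = 0.0421; discount at r = 0.16.
D_1 = 8.9440
D_2 = 11.6272
D_3 = 15.1154
D_4 = 19.6500
D_5 = 21.0058
D_6 = 22.4552
D_7 = 24.0046
TV_7 = 25.0152/(0.16−0.0421) = 212.1732
P₀ = Σ Dₜ/(1+r)ᵗ + TV_7/(1+r)^7 = 139.6719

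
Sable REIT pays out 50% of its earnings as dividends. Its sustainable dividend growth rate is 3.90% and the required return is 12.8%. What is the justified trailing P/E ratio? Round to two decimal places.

Justified trailing P/E = b(1+g)/(r−g) = 0.50×(1+0.039)/(0.128−0.039) = 5.8371

5.84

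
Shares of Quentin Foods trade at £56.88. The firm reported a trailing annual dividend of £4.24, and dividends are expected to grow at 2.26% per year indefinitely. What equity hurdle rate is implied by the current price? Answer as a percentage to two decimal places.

Rearranging the constant-growth DDM: r = D₁/P₀ + g.
D₁ = 4.24 × (1 + 0.0226) = 4.3358.
r = 4.3358 / 56.88 + 0.0226 = 0.07623 + 0.0226 = 0.09883

9.88%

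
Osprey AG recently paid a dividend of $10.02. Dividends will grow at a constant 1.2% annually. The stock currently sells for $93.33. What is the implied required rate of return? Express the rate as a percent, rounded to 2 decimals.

12.06%

Rearranging the constant-growth DDM: r = D₁/P₀ + g.
D₁ = 10.02 × (1 + 0.012) = 10.1402.
r = 10.1402 / 93.33 + 0.012 = 0.10865 + 0.012 = 0.12065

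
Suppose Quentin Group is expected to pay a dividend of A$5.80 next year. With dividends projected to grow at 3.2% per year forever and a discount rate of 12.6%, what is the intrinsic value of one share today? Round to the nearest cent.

Gordon growth model: P₀ = D₁/(r − g), with D₁ = 5.80 given directly.
P₀ = 5.8000 / (0.126 − 0.032) = 5.8000 / 0.094 = 61.7021

A$61.70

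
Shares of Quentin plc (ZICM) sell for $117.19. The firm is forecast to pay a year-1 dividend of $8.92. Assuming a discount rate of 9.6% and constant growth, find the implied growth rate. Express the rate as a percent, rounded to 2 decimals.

1.99%

From P₀ = D₁/(r − g), the implied growth is g = r − D₁/P₀.
g = 0.096 − 8.92/117.19 = 0.096 − 0.07612 = 0.01988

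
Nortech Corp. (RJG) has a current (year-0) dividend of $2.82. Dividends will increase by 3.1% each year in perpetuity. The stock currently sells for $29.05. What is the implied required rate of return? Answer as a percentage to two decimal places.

Rearranging the constant-growth DDM: r = D₁/P₀ + g.
D₁ = 2.82 × (1 + 0.031) = 2.9074.
r = 2.9074 / 29.05 + 0.031 = 0.10008 + 0.031 = 0.13108

13.11%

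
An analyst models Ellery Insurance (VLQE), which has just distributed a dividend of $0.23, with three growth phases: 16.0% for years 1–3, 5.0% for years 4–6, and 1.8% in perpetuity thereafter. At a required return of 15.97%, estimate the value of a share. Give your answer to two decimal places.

$2.49

Three-stage DDM. Project D₁…D_6; terminal Gordon value at t=6 with g = 0.018; discount at r = 0.1597.
D_1 = 0.2668
D_2 = 0.3095
D_3 = 0.3590
D_4 = 0.3770
D_5 = 0.3958
D_6 = 0.4156
TV_6 = 0.4231/(0.1597−0.018) = 2.9857
P₀ = Σ Dₜ/(1+r)ᵗ + TV_6/(1+r)^6 = 2.4857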